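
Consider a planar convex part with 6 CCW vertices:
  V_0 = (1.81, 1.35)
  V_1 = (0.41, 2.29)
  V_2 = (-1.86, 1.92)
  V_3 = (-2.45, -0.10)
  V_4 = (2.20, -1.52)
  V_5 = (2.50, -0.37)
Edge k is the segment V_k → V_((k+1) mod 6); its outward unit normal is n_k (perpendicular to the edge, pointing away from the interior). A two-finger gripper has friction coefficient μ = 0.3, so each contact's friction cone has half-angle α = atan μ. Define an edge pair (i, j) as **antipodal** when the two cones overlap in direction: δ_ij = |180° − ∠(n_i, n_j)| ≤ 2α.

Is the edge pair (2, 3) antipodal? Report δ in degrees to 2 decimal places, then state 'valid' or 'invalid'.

δ = 90.70°, invalid

α = atan 0.3 = 16.70°;  2α = 33.40°
edge 2: e_2 = (-0.59, -2.02);  n_2 = (-0.9599, +0.2804)
edge 3: e_3 = (+4.65, -1.42);  n_3 = (-0.2921, -0.9564)
∠(n_2, n_3) = 89.30°
δ = |180° − 89.30°| = 90.70°
90.70° > 2α = 33.40°  →  invalid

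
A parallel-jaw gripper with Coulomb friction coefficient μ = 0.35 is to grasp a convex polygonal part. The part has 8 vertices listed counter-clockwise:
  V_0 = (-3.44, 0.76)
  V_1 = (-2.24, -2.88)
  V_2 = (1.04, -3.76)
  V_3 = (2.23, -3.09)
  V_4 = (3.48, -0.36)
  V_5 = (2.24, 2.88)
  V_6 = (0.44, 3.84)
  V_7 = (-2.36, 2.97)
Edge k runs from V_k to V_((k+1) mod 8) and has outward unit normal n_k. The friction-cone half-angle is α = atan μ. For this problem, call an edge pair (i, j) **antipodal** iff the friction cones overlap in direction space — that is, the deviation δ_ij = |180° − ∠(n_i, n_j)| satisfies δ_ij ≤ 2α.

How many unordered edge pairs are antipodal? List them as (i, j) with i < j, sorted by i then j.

count = 6; pairs: (0,4), (1,5), (1,6), (2,6), (2,7), (3,7)

α = atan 0.35 = 19.29°;  2α = 38.58°
n_0 = (-0.9497, -0.3131)
n_1 = (-0.2591, -0.9658)
n_2 = (+0.4906, -0.8714)
n_3 = (+0.9092, -0.4163)
n_4 = (+0.9339, +0.3574)
n_5 = (+0.4706, +0.8824)
n_6 = (-0.2967, +0.9550)
n_7 = (-0.8985, +0.4391)
  (0,1): δ = 123.26°  ·
  (0,2): δ = 78.87°  ·
  (0,3): δ = 42.85°  ·
  (0,4): δ = 2.70°  ✓
  (0,5): δ = 43.68°  ·
  (0,6): δ = 89.01°  ·
  (0,7): δ = 135.71°  ·
  (1,2): δ = 135.60°  ·
  (1,3): δ = 99.58°  ·
  (1,4): δ = 54.04°  ·
  (1,5): δ = 13.05°  ✓
  (1,6): δ = 32.28°  ✓
  (1,7): δ = 78.97°  ·
  (2,3): δ = 143.98°  ·
  (2,4): δ = 98.44°  ·
  (2,5): δ = 57.45°  ·
  (2,6): δ = 12.12°  ✓
  (2,7): δ = 34.58°  ✓
  (3,4): δ = 134.46°  ·
  (3,5): δ = 93.47°  ·
  (3,6): δ = 48.14°  ·
  (3,7): δ = 1.44°  ✓
  (4,5): δ = 139.02°  ·
  (4,6): δ = 93.68°  ·
  (4,7): δ = 46.99°  ·
  (5,6): δ = 134.67°  ·
  (5,7): δ = 87.97°  ·
  (6,7): δ = 133.30°  ·
antipodal pairs: 6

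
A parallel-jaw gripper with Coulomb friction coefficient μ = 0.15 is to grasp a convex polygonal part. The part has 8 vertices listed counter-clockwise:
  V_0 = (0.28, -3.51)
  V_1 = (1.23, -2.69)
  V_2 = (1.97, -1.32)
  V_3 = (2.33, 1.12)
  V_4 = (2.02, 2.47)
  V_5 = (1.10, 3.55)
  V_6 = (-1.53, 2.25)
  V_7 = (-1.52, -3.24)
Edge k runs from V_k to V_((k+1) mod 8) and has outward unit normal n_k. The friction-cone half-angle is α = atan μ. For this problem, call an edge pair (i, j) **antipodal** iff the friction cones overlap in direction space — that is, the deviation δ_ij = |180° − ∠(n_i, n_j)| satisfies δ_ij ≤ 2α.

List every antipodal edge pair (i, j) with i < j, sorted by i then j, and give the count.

α = atan 0.15 = 8.53°;  2α = 17.06°
n_0 = (+0.6534, -0.7570)
n_1 = (+0.8799, -0.4752)
n_2 = (+0.9893, -0.1460)
n_3 = (+0.9746, +0.2238)
n_4 = (+0.7612, +0.6485)
n_5 = (-0.4431, +0.8965)
n_6 = (-1.0000, -0.0018)
n_7 = (-0.1483, -0.9889)
  (0,1): δ = 159.17°  ·
  (0,2): δ = 139.19°  ·
  (0,3): δ = 117.87°  ·
  (0,4): δ = 90.37°  ·
  (0,5): δ = 14.50°  ✓
  (0,6): δ = 49.30°  ·
  (0,7): δ = 130.67°  ·
  (1,2): δ = 160.02°  ·
  (1,3): δ = 138.69°  ·
  (1,4): δ = 111.20°  ·
  (1,5): δ = 35.32°  ·
  (1,6): δ = 28.48°  ·
  (1,7): δ = 109.84°  ·
  (2,3): δ = 158.67°  ·
  (2,4): δ = 131.18°  ·
  (2,5): δ = 55.30°  ·
  (2,6): δ = 8.50°  ✓
  (2,7): δ = 89.86°  ·
  (3,4): δ = 152.51°  ·
  (3,5): δ = 76.63°  ·
  (3,6): δ = 12.83°  ✓
  (3,7): δ = 68.54°  ·
  (4,5): δ = 104.12°  ·
  (4,6): δ = 40.32°  ·
  (4,7): δ = 41.04°  ·
  (5,6): δ = 116.20°  ·
  (5,7): δ = 34.83°  ·
  (6,7): δ = 98.64°  ·
antipodal pairs: 3

count = 3; pairs: (0,5), (2,6), (3,6)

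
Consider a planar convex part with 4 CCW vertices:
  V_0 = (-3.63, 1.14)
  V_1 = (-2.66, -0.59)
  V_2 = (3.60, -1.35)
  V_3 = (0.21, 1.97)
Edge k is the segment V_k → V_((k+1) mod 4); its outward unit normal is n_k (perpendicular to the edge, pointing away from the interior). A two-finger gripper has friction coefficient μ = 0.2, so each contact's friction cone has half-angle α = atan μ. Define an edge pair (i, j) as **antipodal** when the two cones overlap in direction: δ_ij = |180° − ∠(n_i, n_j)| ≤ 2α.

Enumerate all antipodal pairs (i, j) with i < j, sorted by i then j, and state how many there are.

α = atan 0.2 = 11.31°;  2α = 22.62°
n_0 = (-0.8722, -0.4891)
n_1 = (-0.1205, -0.9927)
n_2 = (+0.6997, +0.7144)
n_3 = (-0.2113, +0.9774)
  (0,1): δ = 126.20°  ·
  (0,2): δ = 16.32°  ✓
  (0,3): δ = 72.92°  ·
  (1,2): δ = 37.48°  ·
  (1,3): δ = 19.12°  ✓
  (2,3): δ = 123.40°  ·
antipodal pairs: 2

count = 2; pairs: (0,2), (1,3)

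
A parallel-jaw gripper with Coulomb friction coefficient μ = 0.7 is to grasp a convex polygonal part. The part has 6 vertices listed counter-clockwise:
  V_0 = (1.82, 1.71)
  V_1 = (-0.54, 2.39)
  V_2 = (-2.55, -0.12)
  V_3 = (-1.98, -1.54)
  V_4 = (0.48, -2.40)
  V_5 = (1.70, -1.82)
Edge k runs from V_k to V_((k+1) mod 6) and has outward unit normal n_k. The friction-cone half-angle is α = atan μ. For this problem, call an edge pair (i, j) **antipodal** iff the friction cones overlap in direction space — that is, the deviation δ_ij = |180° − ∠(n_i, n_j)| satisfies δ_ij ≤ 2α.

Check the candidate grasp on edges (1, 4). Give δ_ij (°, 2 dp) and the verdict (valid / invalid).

δ = 25.89°, valid

α = atan 0.7 = 34.99°;  2α = 69.98°
edge 1: e_1 = (-2.01, -2.51);  n_1 = (-0.7806, +0.6251)
edge 4: e_4 = (+1.22, +0.58);  n_4 = (+0.4294, -0.9031)
∠(n_1, n_4) = 154.11°
δ = |180° − 154.11°| = 25.89°
25.89° ≤ 2α = 69.98°  →  valid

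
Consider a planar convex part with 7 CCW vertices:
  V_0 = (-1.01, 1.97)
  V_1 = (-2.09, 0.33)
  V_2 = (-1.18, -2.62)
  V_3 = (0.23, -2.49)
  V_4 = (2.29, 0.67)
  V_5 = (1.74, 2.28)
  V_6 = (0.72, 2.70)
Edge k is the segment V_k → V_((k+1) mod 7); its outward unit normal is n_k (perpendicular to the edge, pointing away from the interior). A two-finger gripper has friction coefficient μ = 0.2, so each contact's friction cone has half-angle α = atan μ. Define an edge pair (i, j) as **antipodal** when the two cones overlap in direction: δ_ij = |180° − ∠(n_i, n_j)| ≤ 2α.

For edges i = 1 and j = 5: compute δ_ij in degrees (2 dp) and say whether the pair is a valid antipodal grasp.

α = atan 0.2 = 11.31°;  2α = 22.62°
edge 1: e_1 = (+0.91, -2.95);  n_1 = (-0.9556, -0.2948)
edge 5: e_5 = (-1.02, +0.42);  n_5 = (+0.3807, +0.9247)
∠(n_1, n_5) = 129.52°
δ = |180° − 129.52°| = 50.48°
50.48° > 2α = 22.62°  →  invalid

δ = 50.48°, invalid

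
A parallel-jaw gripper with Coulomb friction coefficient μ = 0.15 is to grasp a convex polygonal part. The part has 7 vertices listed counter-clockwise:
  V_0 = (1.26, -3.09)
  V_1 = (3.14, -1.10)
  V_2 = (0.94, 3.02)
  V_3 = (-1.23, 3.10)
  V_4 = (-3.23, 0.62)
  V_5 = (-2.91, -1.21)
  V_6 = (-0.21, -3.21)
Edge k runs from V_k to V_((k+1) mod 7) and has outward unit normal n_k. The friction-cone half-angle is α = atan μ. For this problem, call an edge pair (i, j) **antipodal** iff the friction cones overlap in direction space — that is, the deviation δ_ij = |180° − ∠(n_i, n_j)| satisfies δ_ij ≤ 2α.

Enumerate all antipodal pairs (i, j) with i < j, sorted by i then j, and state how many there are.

α = atan 0.15 = 8.53°;  2α = 17.06°
n_0 = (+0.7269, -0.6867)
n_1 = (+0.8821, +0.4710)
n_2 = (+0.0368, +0.9993)
n_3 = (-0.7784, +0.6278)
n_4 = (-0.9851, -0.1722)
n_5 = (-0.5952, -0.8036)
n_6 = (+0.0814, -0.9967)
  (0,1): δ = 108.53°  ·
  (0,2): δ = 48.74°  ·
  (0,3): δ = 4.49°  ✓
  (0,4): δ = 53.29°  ·
  (0,5): δ = 96.84°  ·
  (0,6): δ = 138.04°  ·
  (1,2): δ = 120.21°  ·
  (1,3): δ = 66.99°  ·
  (1,4): δ = 18.18°  ·
  (1,5): δ = 25.37°  ·
  (1,6): δ = 66.57°  ·
  (2,3): δ = 126.77°  ·
  (2,4): δ = 77.97°  ·
  (2,5): δ = 34.42°  ·
  (2,6): δ = 6.78°  ✓
  (3,4): δ = 131.20°  ·
  (3,5): δ = 87.64°  ·
  (3,6): δ = 46.45°  ·
  (4,5): δ = 136.45°  ·
  (4,6): δ = 95.25°  ·
  (5,6): δ = 138.80°  ·
antipodal pairs: 2

count = 2; pairs: (0,3), (2,6)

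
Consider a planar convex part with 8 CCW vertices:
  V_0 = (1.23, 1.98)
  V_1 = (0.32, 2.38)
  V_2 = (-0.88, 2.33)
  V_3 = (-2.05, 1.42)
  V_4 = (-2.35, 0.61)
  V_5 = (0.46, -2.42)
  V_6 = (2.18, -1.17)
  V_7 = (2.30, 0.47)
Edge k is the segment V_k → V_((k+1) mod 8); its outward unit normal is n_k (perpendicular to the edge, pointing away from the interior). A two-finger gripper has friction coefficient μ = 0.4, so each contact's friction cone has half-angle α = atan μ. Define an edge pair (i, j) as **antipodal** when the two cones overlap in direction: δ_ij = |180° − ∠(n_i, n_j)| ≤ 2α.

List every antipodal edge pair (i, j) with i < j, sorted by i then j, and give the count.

α = atan 0.4 = 21.80°;  2α = 43.60°
n_0 = (+0.4024, +0.9155)
n_1 = (-0.0416, +0.9991)
n_2 = (-0.6139, +0.7894)
n_3 = (-0.9377, +0.3473)
n_4 = (-0.7332, -0.6800)
n_5 = (+0.5879, -0.8089)
n_6 = (+0.9973, -0.0730)
n_7 = (+0.8159, +0.5782)
  (0,1): δ = 153.89°  ·
  (0,2): δ = 118.40°  ·
  (0,3): δ = 86.59°  ·
  (0,4): δ = 23.43°  ✓
  (0,5): δ = 59.74°  ·
  (0,6): δ = 109.54°  ·
  (0,7): δ = 149.05°  ·
  (1,2): δ = 144.51°  ·
  (1,3): δ = 112.71°  ·
  (1,4): δ = 49.54°  ·
  (1,5): δ = 33.62°  ✓
  (1,6): δ = 83.43°  ·
  (1,7): δ = 122.94°  ·
  (2,3): δ = 148.20°  ·
  (2,4): δ = 85.03°  ·
  (2,5): δ = 1.87°  ✓
  (2,6): δ = 47.94°  ·
  (2,7): δ = 87.45°  ·
  (3,4): δ = 116.83°  ·
  (3,5): δ = 33.67°  ✓
  (3,6): δ = 16.14°  ✓
  (3,7): δ = 55.64°  ·
  (4,5): δ = 96.84°  ·
  (4,6): δ = 47.03°  ·
  (4,7): δ = 7.52°  ✓
  (5,6): δ = 130.19°  ·
  (5,7): δ = 90.69°  ·
  (6,7): δ = 140.49°  ·
antipodal pairs: 6

count = 6; pairs: (0,4), (1,5), (2,5), (3,5), (3,6), (4,7)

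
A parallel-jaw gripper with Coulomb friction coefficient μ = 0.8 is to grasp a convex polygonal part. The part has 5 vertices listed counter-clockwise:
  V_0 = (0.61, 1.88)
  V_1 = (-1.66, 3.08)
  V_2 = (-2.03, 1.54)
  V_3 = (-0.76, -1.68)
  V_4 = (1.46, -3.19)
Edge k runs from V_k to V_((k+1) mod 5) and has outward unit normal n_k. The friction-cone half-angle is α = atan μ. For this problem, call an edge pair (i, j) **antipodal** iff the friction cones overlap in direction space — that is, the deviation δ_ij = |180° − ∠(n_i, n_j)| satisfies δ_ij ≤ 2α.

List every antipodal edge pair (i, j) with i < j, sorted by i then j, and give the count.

α = atan 0.8 = 38.66°;  2α = 77.32°
n_0 = (+0.4674, +0.8841)
n_1 = (-0.9723, +0.2336)
n_2 = (-0.9303, -0.3669)
n_3 = (-0.5624, -0.8269)
n_4 = (+0.9862, +0.1653)
  (0,1): δ = 75.65°  ✓
  (0,2): δ = 40.61°  ✓
  (0,3): δ = 6.36°  ✓
  (0,4): δ = 127.38°  ·
  (1,2): δ = 144.97°  ·
  (1,3): δ = 110.71°  ·
  (1,4): δ = 23.03°  ✓
  (2,3): δ = 145.75°  ·
  (2,4): δ = 12.01°  ✓
  (3,4): δ = 46.26°  ✓
antipodal pairs: 6

count = 6; pairs: (0,1), (0,2), (0,3), (1,4), (2,4), (3,4)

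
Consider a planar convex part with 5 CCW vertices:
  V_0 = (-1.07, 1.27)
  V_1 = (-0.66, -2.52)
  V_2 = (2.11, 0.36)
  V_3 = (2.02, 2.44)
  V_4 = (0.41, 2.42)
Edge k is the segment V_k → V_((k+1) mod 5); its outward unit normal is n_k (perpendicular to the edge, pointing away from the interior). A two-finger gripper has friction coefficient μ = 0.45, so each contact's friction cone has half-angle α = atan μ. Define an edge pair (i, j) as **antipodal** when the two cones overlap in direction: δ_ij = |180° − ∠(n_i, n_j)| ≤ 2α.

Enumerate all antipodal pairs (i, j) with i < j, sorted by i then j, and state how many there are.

α = atan 0.45 = 24.23°;  2α = 48.46°
n_0 = (-0.9942, -0.1076)
n_1 = (+0.7207, -0.6932)
n_2 = (+0.9991, +0.0432)
n_3 = (-0.0124, +0.9999)
n_4 = (-0.6136, +0.7896)
  (0,1): δ = 50.06°  ·
  (0,2): δ = 3.70°  ✓
  (0,3): δ = 84.54°  ·
  (0,4): δ = 121.67°  ·
  (1,2): δ = 133.64°  ·
  (1,3): δ = 45.40°  ✓
  (1,4): δ = 8.27°  ✓
  (2,3): δ = 91.77°  ·
  (2,4): δ = 54.63°  ·
  (3,4): δ = 142.86°  ·
antipodal pairs: 3

count = 3; pairs: (0,2), (1,3), (1,4)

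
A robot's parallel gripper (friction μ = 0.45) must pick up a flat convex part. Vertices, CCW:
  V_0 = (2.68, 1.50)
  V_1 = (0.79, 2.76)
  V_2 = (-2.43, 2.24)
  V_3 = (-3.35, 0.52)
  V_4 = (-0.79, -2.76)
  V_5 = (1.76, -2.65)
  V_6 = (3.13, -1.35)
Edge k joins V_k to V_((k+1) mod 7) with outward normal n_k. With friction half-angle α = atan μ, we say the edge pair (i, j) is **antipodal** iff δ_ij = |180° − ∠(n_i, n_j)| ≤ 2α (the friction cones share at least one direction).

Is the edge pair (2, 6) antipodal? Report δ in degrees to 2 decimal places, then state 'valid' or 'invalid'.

α = atan 0.45 = 24.23°;  2α = 48.46°
edge 2: e_2 = (-0.92, -1.72);  n_2 = (-0.8818, +0.4717)
edge 6: e_6 = (-0.45, +2.85);  n_6 = (+0.9878, +0.1560)
∠(n_2, n_6) = 142.89°
δ = |180° − 142.89°| = 37.11°
37.11° ≤ 2α = 48.46°  →  valid

δ = 37.11°, valid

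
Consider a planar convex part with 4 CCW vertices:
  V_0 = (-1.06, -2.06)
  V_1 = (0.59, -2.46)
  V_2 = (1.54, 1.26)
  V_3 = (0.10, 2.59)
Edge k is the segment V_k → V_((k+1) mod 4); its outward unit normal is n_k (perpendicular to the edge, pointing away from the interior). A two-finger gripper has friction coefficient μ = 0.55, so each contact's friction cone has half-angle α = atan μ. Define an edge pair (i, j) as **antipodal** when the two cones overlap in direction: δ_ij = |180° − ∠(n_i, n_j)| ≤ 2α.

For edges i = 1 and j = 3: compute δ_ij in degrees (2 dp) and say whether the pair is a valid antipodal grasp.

δ = 0.32°, valid

α = atan 0.55 = 28.81°;  2α = 57.62°
edge 1: e_1 = (+0.95, +3.72);  n_1 = (+0.9689, -0.2474)
edge 3: e_3 = (-1.16, -4.65);  n_3 = (-0.9703, +0.2420)
∠(n_1, n_3) = 179.68°
δ = |180° − 179.68°| = 0.32°
0.32° ≤ 2α = 57.62°  →  valid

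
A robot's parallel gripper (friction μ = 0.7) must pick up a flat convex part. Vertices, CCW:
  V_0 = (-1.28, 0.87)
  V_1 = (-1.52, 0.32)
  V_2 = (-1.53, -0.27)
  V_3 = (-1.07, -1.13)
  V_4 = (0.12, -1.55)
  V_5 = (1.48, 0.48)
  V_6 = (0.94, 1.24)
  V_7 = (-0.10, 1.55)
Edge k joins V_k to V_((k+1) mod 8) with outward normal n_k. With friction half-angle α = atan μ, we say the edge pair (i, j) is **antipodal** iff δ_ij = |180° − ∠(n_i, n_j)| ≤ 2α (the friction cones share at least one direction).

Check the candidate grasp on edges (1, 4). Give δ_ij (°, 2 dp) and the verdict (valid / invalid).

δ = 32.85°, valid

α = atan 0.7 = 34.99°;  2α = 69.98°
edge 1: e_1 = (-0.01, -0.59);  n_1 = (-0.9999, +0.0169)
edge 4: e_4 = (+1.36, +2.03);  n_4 = (+0.8308, -0.5566)
∠(n_1, n_4) = 147.15°
δ = |180° − 147.15°| = 32.85°
32.85° ≤ 2α = 69.98°  →  valid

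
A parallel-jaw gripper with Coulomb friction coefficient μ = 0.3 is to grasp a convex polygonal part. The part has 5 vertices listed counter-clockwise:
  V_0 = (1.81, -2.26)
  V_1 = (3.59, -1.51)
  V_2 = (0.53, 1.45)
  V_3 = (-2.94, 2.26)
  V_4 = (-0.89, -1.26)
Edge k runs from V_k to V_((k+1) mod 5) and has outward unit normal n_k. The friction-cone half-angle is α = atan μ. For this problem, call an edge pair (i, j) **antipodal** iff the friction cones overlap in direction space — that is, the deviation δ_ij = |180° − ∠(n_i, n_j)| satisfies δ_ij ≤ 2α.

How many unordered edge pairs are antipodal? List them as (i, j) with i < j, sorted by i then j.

count = 3; pairs: (1,3), (1,4), (2,4)

α = atan 0.3 = 16.70°;  2α = 33.40°
n_0 = (+0.3883, -0.9215)
n_1 = (+0.6953, +0.7188)
n_2 = (+0.2273, +0.9738)
n_3 = (-0.8641, -0.5033)
n_4 = (-0.3473, -0.9377)
  (0,1): δ = 66.90°  ·
  (0,2): δ = 35.99°  ·
  (0,3): δ = 97.37°  ·
  (0,4): δ = 136.83°  ·
  (1,2): δ = 149.09°  ·
  (1,3): δ = 15.74°  ✓
  (1,4): δ = 23.73°  ✓
  (2,3): δ = 46.64°  ·
  (2,4): δ = 7.18°  ✓
  (3,4): δ = 140.54°  ·
antipodal pairs: 3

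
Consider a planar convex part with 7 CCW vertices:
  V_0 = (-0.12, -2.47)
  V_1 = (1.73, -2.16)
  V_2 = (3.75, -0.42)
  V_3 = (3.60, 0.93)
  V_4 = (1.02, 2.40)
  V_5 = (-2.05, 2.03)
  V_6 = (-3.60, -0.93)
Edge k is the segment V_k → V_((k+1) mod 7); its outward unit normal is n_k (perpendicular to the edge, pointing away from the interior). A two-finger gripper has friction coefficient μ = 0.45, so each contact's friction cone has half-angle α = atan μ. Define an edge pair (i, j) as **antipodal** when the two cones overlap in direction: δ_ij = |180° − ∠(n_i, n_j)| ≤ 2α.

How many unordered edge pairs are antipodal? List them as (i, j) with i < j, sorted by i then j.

α = atan 0.45 = 24.23°;  2α = 48.46°
n_0 = (+0.1653, -0.9862)
n_1 = (+0.6526, -0.7577)
n_2 = (+0.9939, +0.1104)
n_3 = (+0.4951, +0.8689)
n_4 = (-0.1197, +0.9928)
n_5 = (-0.8859, +0.4639)
n_6 = (-0.4047, -0.9145)
  (0,1): δ = 148.77°  ·
  (0,2): δ = 93.17°  ·
  (0,3): δ = 39.19°  ✓
  (0,4): δ = 2.64°  ✓
  (0,5): δ = 52.85°  ·
  (0,6): δ = 146.62°  ·
  (1,2): δ = 124.40°  ·
  (1,3): δ = 70.41°  ·
  (1,4): δ = 33.87°  ✓
  (1,5): δ = 21.62°  ✓
  (1,6): δ = 115.39°  ·
  (2,3): δ = 126.01°  ·
  (2,4): δ = 89.47°  ·
  (2,5): δ = 33.98°  ✓
  (2,6): δ = 59.79°  ·
  (3,4): δ = 143.45°  ·
  (3,5): δ = 87.97°  ·
  (3,6): δ = 5.80°  ✓
  (4,5): δ = 124.51°  ·
  (4,6): δ = 30.74°  ✓
  (5,6): δ = 86.23°  ·
antipodal pairs: 7

count = 7; pairs: (0,3), (0,4), (1,4), (1,5), (2,5), (3,6), (4,6)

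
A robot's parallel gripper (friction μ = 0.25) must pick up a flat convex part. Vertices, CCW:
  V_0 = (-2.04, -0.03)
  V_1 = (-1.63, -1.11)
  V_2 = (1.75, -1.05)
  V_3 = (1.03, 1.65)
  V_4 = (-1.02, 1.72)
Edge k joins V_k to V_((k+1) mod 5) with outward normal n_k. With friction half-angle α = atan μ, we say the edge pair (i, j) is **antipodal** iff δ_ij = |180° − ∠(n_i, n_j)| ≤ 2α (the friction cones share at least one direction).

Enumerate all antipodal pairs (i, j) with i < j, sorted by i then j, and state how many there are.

count = 2; pairs: (0,2), (1,3)

α = atan 0.25 = 14.04°;  2α = 28.07°
n_0 = (-0.9349, -0.3549)
n_1 = (+0.0177, -0.9998)
n_2 = (+0.9662, +0.2577)
n_3 = (+0.0341, +0.9994)
n_4 = (-0.8640, +0.5036)
  (0,1): δ = 109.77°  ·
  (0,2): δ = 5.86°  ✓
  (0,3): δ = 67.26°  ·
  (0,4): δ = 128.98°  ·
  (1,2): δ = 76.09°  ·
  (1,3): δ = 2.97°  ✓
  (1,4): δ = 58.75°  ·
  (2,3): δ = 106.89°  ·
  (2,4): δ = 45.17°  ·
  (3,4): δ = 118.28°  ·
antipodal pairs: 2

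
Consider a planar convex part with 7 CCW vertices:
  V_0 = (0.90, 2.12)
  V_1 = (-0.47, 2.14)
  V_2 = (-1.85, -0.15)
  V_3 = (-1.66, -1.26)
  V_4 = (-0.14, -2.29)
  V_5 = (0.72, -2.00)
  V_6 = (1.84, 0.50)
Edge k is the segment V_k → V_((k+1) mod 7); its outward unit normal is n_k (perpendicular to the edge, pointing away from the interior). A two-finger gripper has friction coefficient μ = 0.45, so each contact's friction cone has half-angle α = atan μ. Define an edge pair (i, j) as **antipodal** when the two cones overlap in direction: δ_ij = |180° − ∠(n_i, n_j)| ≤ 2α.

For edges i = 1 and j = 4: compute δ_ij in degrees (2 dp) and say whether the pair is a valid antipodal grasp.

δ = 40.29°, valid

α = atan 0.45 = 24.23°;  2α = 48.46°
edge 1: e_1 = (-1.38, -2.29);  n_1 = (-0.8565, +0.5161)
edge 4: e_4 = (+0.86, +0.29);  n_4 = (+0.3195, -0.9476)
∠(n_1, n_4) = 139.71°
δ = |180° − 139.71°| = 40.29°
40.29° ≤ 2α = 48.46°  →  valid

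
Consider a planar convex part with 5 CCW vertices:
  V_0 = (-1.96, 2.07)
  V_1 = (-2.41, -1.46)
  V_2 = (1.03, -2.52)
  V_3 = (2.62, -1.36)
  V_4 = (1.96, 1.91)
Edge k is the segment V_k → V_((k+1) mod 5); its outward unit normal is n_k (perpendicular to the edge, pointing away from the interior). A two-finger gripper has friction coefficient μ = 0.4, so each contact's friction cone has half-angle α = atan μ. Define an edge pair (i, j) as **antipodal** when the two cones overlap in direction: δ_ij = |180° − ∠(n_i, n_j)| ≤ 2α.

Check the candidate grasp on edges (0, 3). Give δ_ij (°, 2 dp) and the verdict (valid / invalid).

α = atan 0.4 = 21.80°;  2α = 43.60°
edge 0: e_0 = (-0.45, -3.53);  n_0 = (-0.9920, +0.1265)
edge 3: e_3 = (-0.66, +3.27);  n_3 = (+0.9802, +0.1978)
∠(n_0, n_3) = 161.32°
δ = |180° − 161.32°| = 18.68°
18.68° ≤ 2α = 43.60°  →  valid

δ = 18.68°, valid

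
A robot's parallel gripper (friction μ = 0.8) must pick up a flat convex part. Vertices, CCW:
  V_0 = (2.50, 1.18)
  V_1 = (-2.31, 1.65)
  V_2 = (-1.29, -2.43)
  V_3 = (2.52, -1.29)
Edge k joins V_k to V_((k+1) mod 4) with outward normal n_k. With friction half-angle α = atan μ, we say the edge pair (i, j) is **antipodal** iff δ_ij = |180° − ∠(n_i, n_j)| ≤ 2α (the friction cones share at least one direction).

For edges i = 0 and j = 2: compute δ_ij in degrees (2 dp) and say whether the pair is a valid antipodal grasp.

α = atan 0.8 = 38.66°;  2α = 77.32°
edge 0: e_0 = (-4.81, +0.47);  n_0 = (+0.0972, +0.9953)
edge 2: e_2 = (+3.81, +1.14);  n_2 = (+0.2867, -0.9580)
∠(n_0, n_2) = 157.76°
δ = |180° − 157.76°| = 22.24°
22.24° ≤ 2α = 77.32°  →  valid

δ = 22.24°, valid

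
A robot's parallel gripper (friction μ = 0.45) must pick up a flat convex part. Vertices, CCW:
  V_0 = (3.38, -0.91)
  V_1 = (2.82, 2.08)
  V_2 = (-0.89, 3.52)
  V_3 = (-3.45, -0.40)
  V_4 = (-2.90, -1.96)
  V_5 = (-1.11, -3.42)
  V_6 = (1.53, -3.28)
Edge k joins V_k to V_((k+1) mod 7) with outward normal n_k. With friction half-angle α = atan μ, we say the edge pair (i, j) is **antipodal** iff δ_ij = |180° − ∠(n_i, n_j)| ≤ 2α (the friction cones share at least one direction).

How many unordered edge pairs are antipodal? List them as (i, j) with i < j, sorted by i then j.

count = 6; pairs: (0,2), (0,3), (0,4), (1,4), (1,5), (2,6)

α = atan 0.45 = 24.23°;  2α = 48.46°
n_0 = (+0.9829, +0.1841)
n_1 = (+0.3618, +0.9322)
n_2 = (-0.8373, +0.5468)
n_3 = (-0.9431, -0.3325)
n_4 = (-0.6321, -0.7749)
n_5 = (+0.0530, -0.9986)
n_6 = (+0.7883, -0.6153)
  (0,1): δ = 121.82°  ·
  (0,2): δ = 43.76°  ✓
  (0,3): δ = 8.81°  ✓
  (0,4): δ = 40.19°  ✓
  (0,5): δ = 82.43°  ·
  (0,6): δ = 131.42°  ·
  (1,2): δ = 101.93°  ·
  (1,3): δ = 49.37°  ·
  (1,4): δ = 17.99°  ✓
  (1,5): δ = 24.25°  ✓
  (1,6): δ = 73.24°  ·
  (2,3): δ = 127.43°  ·
  (2,4): δ = 96.06°  ·
  (2,5): δ = 53.82°  ·
  (2,6): δ = 4.83°  ✓
  (3,4): δ = 148.62°  ·
  (3,5): δ = 106.39°  ·
  (3,6): δ = 57.40°  ·
  (4,5): δ = 137.76°  ·
  (4,6): δ = 88.77°  ·
  (5,6): δ = 131.01°  ·
antipodal pairs: 6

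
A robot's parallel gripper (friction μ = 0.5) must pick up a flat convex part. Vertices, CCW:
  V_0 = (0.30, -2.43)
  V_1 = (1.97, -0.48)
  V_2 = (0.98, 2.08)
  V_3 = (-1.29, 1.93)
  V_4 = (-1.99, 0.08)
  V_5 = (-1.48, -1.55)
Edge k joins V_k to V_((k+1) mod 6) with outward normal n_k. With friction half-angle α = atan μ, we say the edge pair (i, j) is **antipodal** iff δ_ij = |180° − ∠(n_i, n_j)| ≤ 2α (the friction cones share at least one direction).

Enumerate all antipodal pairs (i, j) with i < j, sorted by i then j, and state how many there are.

count = 6; pairs: (0,2), (0,3), (1,3), (1,4), (1,5), (2,5)

α = atan 0.5 = 26.57°;  2α = 53.13°
n_0 = (+0.7595, -0.6505)
n_1 = (+0.9327, +0.3607)
n_2 = (-0.0659, +0.9978)
n_3 = (-0.9353, +0.3539)
n_4 = (-0.9544, -0.2986)
n_5 = (-0.4432, -0.8964)
  (0,1): δ = 118.28°  ·
  (0,2): δ = 45.64°  ✓
  (0,3): δ = 19.85°  ✓
  (0,4): δ = 57.95°  ·
  (0,5): δ = 104.27°  ·
  (1,2): δ = 107.36°  ·
  (1,3): δ = 41.87°  ✓
  (1,4): δ = 3.77°  ✓
  (1,5): δ = 42.55°  ✓
  (2,3): δ = 114.51°  ·
  (2,4): δ = 76.41°  ·
  (2,5): δ = 30.09°  ✓
  (3,4): δ = 141.90°  ·
  (3,5): δ = 95.58°  ·
  (4,5): δ = 133.68°  ·
antipodal pairs: 6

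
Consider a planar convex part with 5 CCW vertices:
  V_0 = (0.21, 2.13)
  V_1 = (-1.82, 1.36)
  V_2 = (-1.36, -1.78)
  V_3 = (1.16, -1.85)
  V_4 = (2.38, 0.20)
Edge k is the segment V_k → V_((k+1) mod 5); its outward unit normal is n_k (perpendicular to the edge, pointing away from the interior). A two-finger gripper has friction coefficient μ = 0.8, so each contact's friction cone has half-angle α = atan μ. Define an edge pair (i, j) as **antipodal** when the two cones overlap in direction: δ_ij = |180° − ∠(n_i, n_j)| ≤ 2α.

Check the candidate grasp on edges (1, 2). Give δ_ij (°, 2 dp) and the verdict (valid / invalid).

δ = 99.93°, invalid

α = atan 0.8 = 38.66°;  2α = 77.32°
edge 1: e_1 = (+0.46, -3.14);  n_1 = (-0.9894, -0.1449)
edge 2: e_2 = (+2.52, -0.07);  n_2 = (-0.0278, -0.9996)
∠(n_1, n_2) = 80.07°
δ = |180° − 80.07°| = 99.93°
99.93° > 2α = 77.32°  →  invalid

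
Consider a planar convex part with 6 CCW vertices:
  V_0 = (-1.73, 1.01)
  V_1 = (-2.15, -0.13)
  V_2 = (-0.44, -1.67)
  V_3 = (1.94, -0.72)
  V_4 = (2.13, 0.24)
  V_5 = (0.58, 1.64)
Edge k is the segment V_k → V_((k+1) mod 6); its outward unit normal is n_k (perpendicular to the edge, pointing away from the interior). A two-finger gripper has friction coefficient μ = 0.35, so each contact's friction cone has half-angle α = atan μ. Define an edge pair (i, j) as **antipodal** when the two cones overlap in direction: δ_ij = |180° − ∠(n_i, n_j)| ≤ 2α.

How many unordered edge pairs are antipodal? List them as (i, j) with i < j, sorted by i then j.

count = 3; pairs: (0,3), (1,4), (2,5)

α = atan 0.35 = 19.29°;  2α = 38.58°
n_0 = (-0.9383, +0.3457)
n_1 = (-0.6692, -0.7431)
n_2 = (+0.3707, -0.9287)
n_3 = (+0.9810, -0.1942)
n_4 = (+0.6703, +0.7421)
n_5 = (-0.2631, +0.9648)
  (0,1): δ = 111.78°  ·
  (0,2): δ = 48.02°  ·
  (0,3): δ = 9.03°  ✓
  (0,4): δ = 68.14°  ·
  (0,5): δ = 125.48°  ·
  (1,2): δ = 116.23°  ·
  (1,3): δ = 59.19°  ·
  (1,4): δ = 0.08°  ✓
  (1,5): δ = 57.26°  ·
  (2,3): δ = 122.96°  ·
  (2,4): δ = 63.85°  ·
  (2,5): δ = 6.50°  ✓
  (3,4): δ = 120.89°  ·
  (3,5): δ = 63.55°  ·
  (4,5): δ = 122.66°  ·
antipodal pairs: 3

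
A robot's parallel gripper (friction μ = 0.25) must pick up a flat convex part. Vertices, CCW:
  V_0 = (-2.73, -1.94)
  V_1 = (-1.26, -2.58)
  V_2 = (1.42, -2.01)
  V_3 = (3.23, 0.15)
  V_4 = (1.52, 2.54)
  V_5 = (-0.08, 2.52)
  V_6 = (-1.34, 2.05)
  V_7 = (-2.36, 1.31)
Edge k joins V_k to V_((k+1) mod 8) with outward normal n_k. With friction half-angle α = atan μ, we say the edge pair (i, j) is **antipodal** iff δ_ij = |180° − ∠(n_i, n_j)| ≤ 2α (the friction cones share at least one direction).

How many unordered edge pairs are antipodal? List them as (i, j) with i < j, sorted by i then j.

count = 5; pairs: (0,4), (1,4), (1,5), (1,6), (2,6)

α = atan 0.25 = 14.04°;  2α = 28.07°
n_0 = (-0.3992, -0.9169)
n_1 = (+0.2080, -0.9781)
n_2 = (+0.7665, -0.6423)
n_3 = (+0.8133, +0.5819)
n_4 = (-0.0125, +0.9999)
n_5 = (-0.3495, +0.9369)
n_6 = (-0.5872, +0.8094)
n_7 = (-0.9936, +0.1131)
  (0,1): δ = 144.47°  ·
  (0,2): δ = 106.43°  ·
  (0,3): δ = 30.89°  ·
  (0,4): δ = 24.24°  ✓
  (0,5): δ = 43.98°  ·
  (0,6): δ = 59.49°  ·
  (0,7): δ = 107.03°  ·
  (1,2): δ = 141.97°  ·
  (1,3): δ = 66.42°  ·
  (1,4): δ = 11.29°  ✓
  (1,5): δ = 8.45°  ✓
  (1,6): δ = 23.95°  ✓
  (1,7): δ = 71.50°  ·
  (2,3): δ = 104.46°  ·
  (2,4): δ = 49.32°  ·
  (2,5): δ = 29.58°  ·
  (2,6): δ = 14.08°  ✓
  (2,7): δ = 33.47°  ·
  (3,4): δ = 124.87°  ·
  (3,5): δ = 105.13°  ·
  (3,6): δ = 89.62°  ·
  (3,7): δ = 42.08°  ·
  (4,5): δ = 160.26°  ·
  (4,6): δ = 144.76°  ·
  (4,7): δ = 97.21°  ·
  (5,6): δ = 164.50°  ·
  (5,7): δ = 116.95°  ·
  (6,7): δ = 132.46°  ·
antipodal pairs: 5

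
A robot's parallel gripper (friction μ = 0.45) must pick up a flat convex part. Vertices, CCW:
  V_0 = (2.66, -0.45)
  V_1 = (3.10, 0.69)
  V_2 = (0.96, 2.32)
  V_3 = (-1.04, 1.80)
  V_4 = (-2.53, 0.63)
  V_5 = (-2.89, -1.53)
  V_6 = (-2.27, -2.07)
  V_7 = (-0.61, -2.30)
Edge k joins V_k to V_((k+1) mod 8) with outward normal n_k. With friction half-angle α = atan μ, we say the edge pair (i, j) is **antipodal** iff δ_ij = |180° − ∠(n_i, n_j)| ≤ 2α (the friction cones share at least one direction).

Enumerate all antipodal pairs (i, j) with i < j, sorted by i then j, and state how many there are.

α = atan 0.45 = 24.23°;  2α = 48.46°
n_0 = (+0.9329, -0.3601)
n_1 = (+0.6059, +0.7955)
n_2 = (-0.2516, +0.9678)
n_3 = (-0.6176, +0.7865)
n_4 = (-0.9864, +0.1644)
n_5 = (-0.6568, -0.7541)
n_6 = (-0.1372, -0.9905)
n_7 = (+0.4924, -0.8704)
  (0,1): δ = 106.19°  ·
  (0,2): δ = 54.32°  ·
  (0,3): δ = 30.75°  ✓
  (0,4): δ = 11.64°  ✓
  (0,5): δ = 70.05°  ·
  (0,6): δ = 103.22°  ·
  (0,7): δ = 140.60°  ·
  (1,2): δ = 128.13°  ·
  (1,3): δ = 104.56°  ·
  (1,4): δ = 62.17°  ·
  (1,5): δ = 3.76°  ✓
  (1,6): δ = 29.41°  ✓
  (1,7): δ = 66.79°  ·
  (2,3): δ = 156.43°  ·
  (2,4): δ = 114.04°  ·
  (2,5): δ = 55.63°  ·
  (2,6): δ = 22.46°  ✓
  (2,7): δ = 14.92°  ✓
  (3,4): δ = 137.60°  ·
  (3,5): δ = 79.20°  ·
  (3,6): δ = 46.03°  ✓
  (3,7): δ = 8.64°  ✓
  (4,5): δ = 121.59°  ·
  (4,6): δ = 88.43°  ·
  (4,7): δ = 51.04°  ·
  (5,6): δ = 146.83°  ·
  (5,7): δ = 109.45°  ·
  (6,7): δ = 142.61°  ·
antipodal pairs: 8

count = 8; pairs: (0,3), (0,4), (1,5), (1,6), (2,6), (2,7), (3,6), (3,7)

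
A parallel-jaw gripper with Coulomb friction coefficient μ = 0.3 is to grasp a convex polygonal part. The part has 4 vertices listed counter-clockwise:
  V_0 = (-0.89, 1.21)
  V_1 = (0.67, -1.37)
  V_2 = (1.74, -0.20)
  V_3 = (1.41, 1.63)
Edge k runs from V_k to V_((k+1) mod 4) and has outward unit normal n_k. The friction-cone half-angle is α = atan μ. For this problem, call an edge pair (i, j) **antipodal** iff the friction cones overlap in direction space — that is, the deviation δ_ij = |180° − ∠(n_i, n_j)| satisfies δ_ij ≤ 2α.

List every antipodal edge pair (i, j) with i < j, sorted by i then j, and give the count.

count = 1; pairs: (0,2)

α = atan 0.3 = 16.70°;  2α = 33.40°
n_0 = (-0.8557, -0.5174)
n_1 = (+0.7379, -0.6749)
n_2 = (+0.9841, +0.1775)
n_3 = (-0.1796, +0.9837)
  (0,1): δ = 73.60°  ·
  (0,2): δ = 20.94°  ✓
  (0,3): δ = 69.19°  ·
  (1,2): δ = 127.33°  ·
  (1,3): δ = 37.21°  ·
  (2,3): δ = 89.87°  ·
antipodal pairs: 1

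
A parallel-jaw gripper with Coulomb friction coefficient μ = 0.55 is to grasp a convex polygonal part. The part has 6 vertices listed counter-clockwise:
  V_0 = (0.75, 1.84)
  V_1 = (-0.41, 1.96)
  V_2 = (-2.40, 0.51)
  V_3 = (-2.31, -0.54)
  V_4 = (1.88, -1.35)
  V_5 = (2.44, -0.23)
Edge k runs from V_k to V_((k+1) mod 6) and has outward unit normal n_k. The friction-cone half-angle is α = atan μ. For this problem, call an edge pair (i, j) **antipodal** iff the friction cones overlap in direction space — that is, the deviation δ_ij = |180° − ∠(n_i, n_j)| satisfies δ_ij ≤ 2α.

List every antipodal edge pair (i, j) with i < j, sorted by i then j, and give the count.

α = atan 0.55 = 28.81°;  2α = 57.62°
n_0 = (+0.1029, +0.9947)
n_1 = (-0.5889, +0.8082)
n_2 = (-0.9963, -0.0854)
n_3 = (-0.1898, -0.9818)
n_4 = (+0.8944, -0.4472)
n_5 = (+0.7746, +0.6324)
  (0,1): δ = 138.02°  ·
  (0,2): δ = 79.19°  ·
  (0,3): δ = 5.04°  ✓
  (0,4): δ = 69.34°  ·
  (0,5): δ = 135.14°  ·
  (1,2): δ = 121.18°  ·
  (1,3): δ = 47.02°  ✓
  (1,4): δ = 27.36°  ✓
  (1,5): δ = 93.15°  ·
  (2,3): δ = 105.84°  ·
  (2,4): δ = 31.46°  ✓
  (2,5): δ = 34.33°  ✓
  (3,4): δ = 105.62°  ·
  (3,5): δ = 39.83°  ✓
  (4,5): δ = 114.21°  ·
antipodal pairs: 6

count = 6; pairs: (0,3), (1,3), (1,4), (2,4), (2,5), (3,5)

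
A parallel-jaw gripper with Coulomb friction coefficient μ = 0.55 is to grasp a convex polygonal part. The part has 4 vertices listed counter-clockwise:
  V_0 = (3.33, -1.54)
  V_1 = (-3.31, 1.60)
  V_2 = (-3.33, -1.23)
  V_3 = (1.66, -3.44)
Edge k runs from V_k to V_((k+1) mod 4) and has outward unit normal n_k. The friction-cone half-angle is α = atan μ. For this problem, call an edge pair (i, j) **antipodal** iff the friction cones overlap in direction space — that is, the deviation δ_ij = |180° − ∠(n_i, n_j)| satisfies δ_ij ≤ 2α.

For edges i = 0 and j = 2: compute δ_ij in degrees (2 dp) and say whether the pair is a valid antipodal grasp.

α = atan 0.55 = 28.81°;  2α = 57.62°
edge 0: e_0 = (-6.64, +3.14);  n_0 = (+0.4275, +0.9040)
edge 2: e_2 = (+4.99, -2.21);  n_2 = (-0.4049, -0.9143)
∠(n_0, n_2) = 178.58°
δ = |180° − 178.58°| = 1.42°
1.42° ≤ 2α = 57.62°  →  valid

δ = 1.42°, valid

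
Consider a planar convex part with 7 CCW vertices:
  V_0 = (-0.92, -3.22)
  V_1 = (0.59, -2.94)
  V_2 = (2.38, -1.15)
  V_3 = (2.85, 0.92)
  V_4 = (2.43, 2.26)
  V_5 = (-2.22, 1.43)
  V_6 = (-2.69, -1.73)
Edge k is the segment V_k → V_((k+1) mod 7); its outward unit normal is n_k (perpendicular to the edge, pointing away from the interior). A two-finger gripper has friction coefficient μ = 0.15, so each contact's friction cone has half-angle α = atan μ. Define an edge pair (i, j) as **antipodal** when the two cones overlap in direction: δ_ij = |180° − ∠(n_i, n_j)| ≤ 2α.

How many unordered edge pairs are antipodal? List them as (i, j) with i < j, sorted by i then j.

count = 2; pairs: (0,4), (2,5)

α = atan 0.15 = 8.53°;  2α = 17.06°
n_0 = (+0.1823, -0.9832)
n_1 = (+0.7071, -0.7071)
n_2 = (+0.9752, -0.2214)
n_3 = (+0.9542, +0.2991)
n_4 = (-0.1757, +0.9844)
n_5 = (-0.9891, +0.1471)
n_6 = (-0.6440, -0.7650)
  (0,1): δ = 145.51°  ·
  (0,2): δ = 113.30°  ·
  (0,3): δ = 83.10°  ·
  (0,4): δ = 0.38°  ✓
  (0,5): δ = 71.04°  ·
  (0,6): δ = 129.40°  ·
  (1,2): δ = 147.79°  ·
  (1,3): δ = 117.60°  ·
  (1,4): δ = 34.88°  ·
  (1,5): δ = 36.54°  ·
  (1,6): δ = 94.91°  ·
  (2,3): δ = 149.80°  ·
  (2,4): δ = 67.09°  ·
  (2,5): δ = 4.33°  ✓
  (2,6): δ = 62.70°  ·
  (3,4): δ = 97.28°  ·
  (3,5): δ = 25.86°  ·
  (3,6): δ = 32.51°  ·
  (4,5): δ = 108.58°  ·
  (4,6): δ = 50.21°  ·
  (5,6): δ = 121.63°  ·
antipodal pairs: 2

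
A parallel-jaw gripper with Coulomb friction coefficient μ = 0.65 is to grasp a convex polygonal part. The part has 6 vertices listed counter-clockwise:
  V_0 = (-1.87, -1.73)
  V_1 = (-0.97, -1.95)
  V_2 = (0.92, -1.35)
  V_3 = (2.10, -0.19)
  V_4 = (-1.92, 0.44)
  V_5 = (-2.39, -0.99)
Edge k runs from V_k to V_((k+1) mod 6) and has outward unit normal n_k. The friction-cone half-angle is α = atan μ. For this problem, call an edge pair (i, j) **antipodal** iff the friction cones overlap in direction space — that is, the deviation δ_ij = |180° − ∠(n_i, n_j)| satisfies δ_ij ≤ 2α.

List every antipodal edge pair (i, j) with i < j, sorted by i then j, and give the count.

count = 6; pairs: (0,3), (1,3), (1,4), (2,3), (2,4), (3,5)

α = atan 0.65 = 33.02°;  2α = 66.05°
n_0 = (-0.2375, -0.9714)
n_1 = (+0.3026, -0.9531)
n_2 = (+0.7010, -0.7131)
n_3 = (+0.1548, +0.9879)
n_4 = (-0.9500, +0.3122)
n_5 = (-0.8182, -0.5749)
  (0,1): δ = 148.65°  ·
  (0,2): δ = 121.75°  ·
  (0,3): δ = 4.83°  ✓
  (0,4): δ = 85.54°  ·
  (0,5): δ = 138.83°  ·
  (1,2): δ = 153.10°  ·
  (1,3): δ = 26.52°  ✓
  (1,4): δ = 54.19°  ✓
  (1,5): δ = 107.48°  ·
  (2,3): δ = 53.42°  ✓
  (2,4): δ = 27.30°  ✓
  (2,5): δ = 80.59°  ·
  (3,4): δ = 99.29°  ·
  (3,5): δ = 46.00°  ✓
  (4,5): δ = 126.71°  ·
antipodal pairs: 6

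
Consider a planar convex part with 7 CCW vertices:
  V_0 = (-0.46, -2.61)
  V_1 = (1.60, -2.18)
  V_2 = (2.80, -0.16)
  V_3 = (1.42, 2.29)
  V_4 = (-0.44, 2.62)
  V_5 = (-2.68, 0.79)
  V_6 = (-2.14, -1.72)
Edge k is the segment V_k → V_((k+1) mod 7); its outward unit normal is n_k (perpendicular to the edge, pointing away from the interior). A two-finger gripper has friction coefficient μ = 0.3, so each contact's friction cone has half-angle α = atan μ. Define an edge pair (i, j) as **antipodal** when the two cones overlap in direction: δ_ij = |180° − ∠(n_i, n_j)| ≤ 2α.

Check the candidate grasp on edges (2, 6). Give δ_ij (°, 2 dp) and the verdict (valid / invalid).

δ = 32.70°, valid

α = atan 0.3 = 16.70°;  2α = 33.40°
edge 2: e_2 = (-1.38, +2.45);  n_2 = (+0.8713, +0.4908)
edge 6: e_6 = (+1.68, -0.89);  n_6 = (-0.4681, -0.8837)
∠(n_2, n_6) = 147.30°
δ = |180° − 147.30°| = 32.70°
32.70° ≤ 2α = 33.40°  →  valid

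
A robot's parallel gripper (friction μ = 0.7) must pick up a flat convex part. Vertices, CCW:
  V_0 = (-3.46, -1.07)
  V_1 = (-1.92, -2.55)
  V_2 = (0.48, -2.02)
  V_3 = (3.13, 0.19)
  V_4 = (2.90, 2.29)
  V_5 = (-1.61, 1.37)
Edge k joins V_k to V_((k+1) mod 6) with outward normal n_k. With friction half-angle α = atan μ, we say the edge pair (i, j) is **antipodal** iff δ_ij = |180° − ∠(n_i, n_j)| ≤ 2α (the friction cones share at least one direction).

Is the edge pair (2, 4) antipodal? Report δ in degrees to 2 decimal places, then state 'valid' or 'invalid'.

δ = 28.30°, valid

α = atan 0.7 = 34.99°;  2α = 69.98°
edge 2: e_2 = (+2.65, +2.21);  n_2 = (+0.6405, -0.7680)
edge 4: e_4 = (-4.51, -0.92);  n_4 = (-0.1999, +0.9798)
∠(n_2, n_4) = 151.70°
δ = |180° − 151.70°| = 28.30°
28.30° ≤ 2α = 69.98°  →  valid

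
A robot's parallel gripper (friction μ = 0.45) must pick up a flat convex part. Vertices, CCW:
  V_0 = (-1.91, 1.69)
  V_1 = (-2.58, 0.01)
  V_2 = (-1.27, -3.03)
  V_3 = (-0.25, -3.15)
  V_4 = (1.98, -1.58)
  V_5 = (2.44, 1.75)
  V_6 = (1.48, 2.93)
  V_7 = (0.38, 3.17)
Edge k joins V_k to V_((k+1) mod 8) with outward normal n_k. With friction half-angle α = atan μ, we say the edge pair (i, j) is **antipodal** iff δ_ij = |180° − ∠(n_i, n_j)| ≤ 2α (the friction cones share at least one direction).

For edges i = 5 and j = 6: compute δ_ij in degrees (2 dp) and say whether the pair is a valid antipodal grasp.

δ = 141.44°, invalid

α = atan 0.45 = 24.23°;  2α = 48.46°
edge 5: e_5 = (-0.96, +1.18);  n_5 = (+0.7757, +0.6311)
edge 6: e_6 = (-1.10, +0.24);  n_6 = (+0.2132, +0.9770)
∠(n_5, n_6) = 38.56°
δ = |180° − 38.56°| = 141.44°
141.44° > 2α = 48.46°  →  invalid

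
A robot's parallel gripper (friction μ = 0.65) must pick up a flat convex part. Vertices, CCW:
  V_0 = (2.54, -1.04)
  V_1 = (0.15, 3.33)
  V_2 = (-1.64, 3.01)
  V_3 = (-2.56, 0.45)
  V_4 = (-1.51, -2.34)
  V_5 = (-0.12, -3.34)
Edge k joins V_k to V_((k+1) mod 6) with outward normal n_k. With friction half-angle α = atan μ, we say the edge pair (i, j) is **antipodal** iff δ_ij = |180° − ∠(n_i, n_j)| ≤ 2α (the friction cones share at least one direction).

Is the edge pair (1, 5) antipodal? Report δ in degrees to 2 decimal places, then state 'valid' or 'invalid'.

δ = 30.71°, valid

α = atan 0.65 = 33.02°;  2α = 66.05°
edge 1: e_1 = (-1.79, -0.32);  n_1 = (-0.1760, +0.9844)
edge 5: e_5 = (+2.66, +2.30);  n_5 = (+0.6541, -0.7564)
∠(n_1, n_5) = 149.29°
δ = |180° − 149.29°| = 30.71°
30.71° ≤ 2α = 66.05°  →  valid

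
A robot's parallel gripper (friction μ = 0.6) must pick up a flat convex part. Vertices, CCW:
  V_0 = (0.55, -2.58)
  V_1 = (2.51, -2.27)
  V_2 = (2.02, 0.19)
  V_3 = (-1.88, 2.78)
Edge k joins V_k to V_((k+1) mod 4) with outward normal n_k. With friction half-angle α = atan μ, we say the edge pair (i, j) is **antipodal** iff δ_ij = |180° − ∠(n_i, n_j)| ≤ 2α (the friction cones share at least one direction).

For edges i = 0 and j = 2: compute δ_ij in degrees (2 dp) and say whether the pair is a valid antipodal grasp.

δ = 42.58°, valid

α = atan 0.6 = 30.96°;  2α = 61.93°
edge 0: e_0 = (+1.96, +0.31);  n_0 = (+0.1562, -0.9877)
edge 2: e_2 = (-3.90, +2.59);  n_2 = (+0.5532, +0.8330)
∠(n_0, n_2) = 137.42°
δ = |180° − 137.42°| = 42.58°
42.58° ≤ 2α = 61.93°  →  valid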